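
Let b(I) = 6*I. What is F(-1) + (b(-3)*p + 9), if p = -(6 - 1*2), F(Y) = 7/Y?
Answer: 74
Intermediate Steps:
p = -4 (p = -(6 - 2) = -1*4 = -4)
F(-1) + (b(-3)*p + 9) = 7/(-1) + ((6*(-3))*(-4) + 9) = 7*(-1) + (-18*(-4) + 9) = -7 + (72 + 9) = -7 + 81 = 74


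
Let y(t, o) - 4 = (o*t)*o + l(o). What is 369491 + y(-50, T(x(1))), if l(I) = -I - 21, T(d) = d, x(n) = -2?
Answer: 369276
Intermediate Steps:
l(I) = -21 - I
y(t, o) = -17 - o + t*o**2 (y(t, o) = 4 + ((o*t)*o + (-21 - o)) = 4 + (t*o**2 + (-21 - o)) = 4 + (-21 - o + t*o**2) = -17 - o + t*o**2)
369491 + y(-50, T(x(1))) = 369491 + (-17 - 1*(-2) - 50*(-2)**2) = 369491 + (-17 + 2 - 50*4) = 369491 + (-17 + 2 - 200) = 369491 - 215 = 369276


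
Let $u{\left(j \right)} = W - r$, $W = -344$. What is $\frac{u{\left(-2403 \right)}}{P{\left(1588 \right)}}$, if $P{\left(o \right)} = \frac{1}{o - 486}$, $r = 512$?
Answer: $-943312$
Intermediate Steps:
$u{\left(j \right)} = -856$ ($u{\left(j \right)} = -344 - 512 = -856$)
$P{\left(o \right)} = \frac{1}{-486 + o}$
$\frac{u{\left(-2403 \right)}}{P{\left(1588 \right)}} = - \frac{856}{\frac{1}{-486 + 1588}} = - \frac{856}{\frac{1}{1102}} = - 856 \frac{1}{\frac{1}{1102}} = \left(-856\right) 1102 = -943312$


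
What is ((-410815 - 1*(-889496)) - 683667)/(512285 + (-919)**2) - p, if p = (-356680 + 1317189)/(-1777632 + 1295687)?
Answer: 602235408422/326962572735 ≈ 1.8419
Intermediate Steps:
p = -960509/481945 (p = 960509/(-481945) = 960509*(-1/481945) = -960509/481945 ≈ -1.9930)
((-410815 - 1*(-889496)) - 683667)/(512285 + (-919)**2) - p = ((-410815 - 1*(-889496)) - 683667)/(512285 + (-919)**2) - 1*(-960509/481945) = ((-410815 + 889496) - 683667)/(512285 + 844561) + 960509/481945 = (478681 - 683667)/1356846 + 960509/481945 = -204986*1/1356846 + 960509/481945 = -102493/678423 + 960509/481945 = 602235408422/326962572735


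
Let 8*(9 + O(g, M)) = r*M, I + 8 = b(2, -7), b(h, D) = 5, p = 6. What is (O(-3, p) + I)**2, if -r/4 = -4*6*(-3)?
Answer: 51984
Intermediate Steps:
r = -288 (r = -4*(-4*6)*(-3) = -(-96)*(-3) = -4*72 = -288)
I = -3 (I = -8 + 5 = -3)
O(g, M) = -9 - 36*M (O(g, M) = -9 + (-288*M)/8 = -9 - 36*M)
(O(-3, p) + I)**2 = ((-9 - 36*6) - 3)**2 = ((-9 - 216) - 3)**2 = (-225 - 3)**2 = (-228)**2 = 51984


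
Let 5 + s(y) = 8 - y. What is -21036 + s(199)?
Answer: -21232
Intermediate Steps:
s(y) = 3 - y (s(y) = -5 + (8 - y) = 3 - y)
-21036 + s(199) = -21036 + (3 - 1*199) = -21036 + (3 - 199) = -21036 - 196 = -21232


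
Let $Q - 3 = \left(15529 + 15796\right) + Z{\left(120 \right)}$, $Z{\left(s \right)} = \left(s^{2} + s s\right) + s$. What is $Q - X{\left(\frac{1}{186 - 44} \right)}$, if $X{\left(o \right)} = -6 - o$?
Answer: $\frac{8556069}{142} \approx 60254.0$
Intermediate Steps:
$Z{\left(s \right)} = s + 2 s^{2}$ ($Z{\left(s \right)} = \left(s^{2} + s^{2}\right) + s = 2 s^{2} + s = s + 2 s^{2}$)
$Q = 60248$ ($Q = 3 + \left(\left(15529 + 15796\right) + 120 \left(1 + 2 \cdot 120\right)\right) = 3 + \left(31325 + 120 \left(1 + 240\right)\right) = 3 + \left(31325 + 120 \cdot 241\right) = 3 + \left(31325 + 28920\right) = 3 + 60245 = 60248$)
$Q - X{\left(\frac{1}{186 - 44} \right)} = 60248 - \left(-6 - \frac{1}{186 - 44}\right) = 60248 - \left(-6 - \frac{1}{142}\right) = 60248 - - \frac{853}{142} = 60248 + \frac{853}{142} = \frac{8556069}{142}$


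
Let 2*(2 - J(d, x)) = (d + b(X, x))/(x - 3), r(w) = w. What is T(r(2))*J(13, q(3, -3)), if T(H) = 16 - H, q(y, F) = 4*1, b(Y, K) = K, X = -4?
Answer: -91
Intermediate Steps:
q(y, F) = 4
J(d, x) = 2 - (d + x)/(2*(-3 + x)) (J(d, x) = 2 - (d + x)/(2*(x - 3)) = 2 - (d + x)/(2*(-3 + x)))
T(r(2))*J(13, q(3, -3)) = (16 - 1*2)*((-12 - 1*13 + 3*4)/(2*(-3 + 4))) = (16 - 2)*((1/2)*(-12 - 13 + 12)/1) = 14*((1/2)*1*(-13)) = 14*(-13/2) = -91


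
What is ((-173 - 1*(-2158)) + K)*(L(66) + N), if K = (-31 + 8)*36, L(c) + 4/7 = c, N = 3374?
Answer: 27855932/7 ≈ 3.9794e+6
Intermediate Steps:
L(c) = -4/7 + c
K = -828 (K = -23*36 = -828)
((-173 - 1*(-2158)) + K)*(L(66) + N) = ((-173 - 1*(-2158)) - 828)*((-4/7 + 66) + 3374) = ((-173 + 2158) - 828)*(458/7 + 3374) = (1985 - 828)*(24076/7) = 1157*(24076/7) = 27855932/7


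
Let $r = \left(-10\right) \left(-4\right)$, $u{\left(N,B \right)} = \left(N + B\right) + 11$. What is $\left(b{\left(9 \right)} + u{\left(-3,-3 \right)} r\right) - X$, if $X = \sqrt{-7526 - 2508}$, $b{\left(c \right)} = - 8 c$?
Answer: $128 - i \sqrt{10034} \approx 128.0 - 100.17 i$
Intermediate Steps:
$u{\left(N,B \right)} = 11 + B + N$ ($u{\left(N,B \right)} = \left(B + N\right) + 11 = 11 + B + N$)
$X = i \sqrt{10034}$ ($X = \sqrt{-10034} = i \sqrt{10034} \approx 100.17 i$)
$r = 40$
$\left(b{\left(9 \right)} + u{\left(-3,-3 \right)} r\right) - X = \left(\left(-8\right) 9 + \left(11 - 3 - 3\right) 40\right) - i \sqrt{10034} = \left(-72 + 5 \cdot 40\right) - i \sqrt{10034} = \left(-72 + 200\right) - i \sqrt{10034} = 128 - i \sqrt{10034}$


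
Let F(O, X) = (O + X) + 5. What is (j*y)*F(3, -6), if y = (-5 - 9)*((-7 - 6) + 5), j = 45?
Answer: 10080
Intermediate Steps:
F(O, X) = 5 + O + X
y = 112 (y = -14*(-13 + 5) = -14*(-8) = 112)
(j*y)*F(3, -6) = (45*112)*(5 + 3 - 6) = 5040*2 = 10080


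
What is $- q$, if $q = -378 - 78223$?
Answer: $78601$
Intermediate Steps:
$q = -78601$ ($q = -378 - 78223 = -78601$)
$- q = \left(-1\right) \left(-78601\right) = 78601$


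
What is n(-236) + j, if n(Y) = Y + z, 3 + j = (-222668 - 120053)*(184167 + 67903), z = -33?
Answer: -86389682742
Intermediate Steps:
j = -86389682473 (j = -3 + (-222668 - 120053)*(184167 + 67903) = -3 - 342721*252070 = -3 - 86389682470 = -86389682473)
n(Y) = -33 + Y (n(Y) = Y - 33 = -33 + Y)
n(-236) + j = (-33 - 236) - 86389682473 = -269 - 86389682473 = -86389682742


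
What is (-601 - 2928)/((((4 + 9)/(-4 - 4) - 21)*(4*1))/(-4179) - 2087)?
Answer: 29495382/17442965 ≈ 1.6910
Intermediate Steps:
(-601 - 2928)/((((4 + 9)/(-4 - 4) - 21)*(4*1))/(-4179) - 2087) = -3529/(((13/(-8) - 21)*4)*(-1/4179) - 2087) = -3529/(((13*(-⅛) - 21)*4)*(-1/4179) - 2087) = -3529/(((-13/8 - 21)*4)*(-1/4179) - 2087) = -3529/(-181/8*4*(-1/4179) - 2087) = -3529/(-181/2*(-1/4179) - 2087) = -3529/(181/8358 - 2087) = -3529/(-17442965/8358) = -3529*(-8358/17442965) = 29495382/17442965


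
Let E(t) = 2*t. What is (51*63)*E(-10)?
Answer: -64260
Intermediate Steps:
(51*63)*E(-10) = (51*63)*(2*(-10)) = 3213*(-20) = -64260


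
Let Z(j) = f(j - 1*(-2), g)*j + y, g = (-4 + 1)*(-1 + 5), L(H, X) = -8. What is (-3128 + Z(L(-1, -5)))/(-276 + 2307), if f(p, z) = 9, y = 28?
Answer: -3172/2031 ≈ -1.5618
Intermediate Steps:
g = -12 (g = -3*4 = -12)
Z(j) = 28 + 9*j (Z(j) = 9*j + 28 = 28 + 9*j)
(-3128 + Z(L(-1, -5)))/(-276 + 2307) = (-3128 + (28 + 9*(-8)))/(-276 + 2307) = (-3128 + (28 - 72))/2031 = (-3128 - 44)*(1/2031) = -3172*1/2031 = -3172/2031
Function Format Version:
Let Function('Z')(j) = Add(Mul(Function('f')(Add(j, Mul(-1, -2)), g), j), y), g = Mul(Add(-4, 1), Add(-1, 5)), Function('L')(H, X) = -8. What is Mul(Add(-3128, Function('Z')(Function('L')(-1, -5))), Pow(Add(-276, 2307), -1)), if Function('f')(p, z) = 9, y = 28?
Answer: Rational(-3172, 2031) ≈ -1.5618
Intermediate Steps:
g = -12 (g = Mul(-3, 4) = -12)
Function('Z')(j) = Add(28, Mul(9, j)) (Function('Z')(j) = Add(Mul(9, j), 28) = Add(28, Mul(9, j)))
Mul(Add(-3128, Function('Z')(Function('L')(-1, -5))), Pow(Add(-276, 2307), -1)) = Mul(Add(-3128, Add(28, Mul(9, -8))), Pow(Add(-276, 2307), -1)) = Mul(Add(-3128, Add(28, -72)), Pow(2031, -1)) = Mul(Add(-3128, -44), Rational(1, 2031)) = Mul(-3172, Rational(1, 2031)) = Rational(-3172, 2031)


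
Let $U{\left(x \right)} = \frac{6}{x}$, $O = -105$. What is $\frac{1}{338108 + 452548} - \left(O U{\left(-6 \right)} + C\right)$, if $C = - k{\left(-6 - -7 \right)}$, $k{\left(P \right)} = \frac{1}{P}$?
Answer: $- \frac{82228223}{790656} \approx -104.0$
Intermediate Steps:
$C = -1$ ($C = - \frac{1}{-6 - -7} = - \frac{1}{-6 + 7} = - 1^{-1} = \left(-1\right) 1 = -1$)
$\frac{1}{338108 + 452548} - \left(O U{\left(-6 \right)} + C\right) = \frac{1}{338108 + 452548} - \left(- 105 \frac{6}{-6} - 1\right) = \frac{1}{790656} - \left(- 105 \cdot 6 \left(- \frac{1}{6}\right) - 1\right) = \frac{1}{790656} - \left(\left(-105\right) \left(-1\right) - 1\right) = \frac{1}{790656} - \left(105 - 1\right) = \frac{1}{790656} - 104 = - \frac{82228223}{790656}$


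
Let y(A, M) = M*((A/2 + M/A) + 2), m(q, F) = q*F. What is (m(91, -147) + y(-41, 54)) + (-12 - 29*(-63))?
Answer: -517917/41 ≈ -12632.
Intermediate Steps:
m(q, F) = F*q
y(A, M) = M*(2 + A/2 + M/A) (y(A, M) = M*((A*(½) + M/A) + 2) = M*((A/2 + M/A) + 2) = M*(2 + A/2 + M/A))
(m(91, -147) + y(-41, 54)) + (-12 - 29*(-63)) = (-147*91 + (½)*54*(2*54 - 41*(4 - 41))/(-41)) + (-12 - 29*(-63)) = (-13377 + (½)*54*(-1/41)*(108 - 41*(-37))) + (-12 + 1827) = (-13377 + (½)*54*(-1/41)*(108 + 1517)) + 1815 = (-13377 + (½)*54*(-1/41)*1625) + 1815 = (-13377 - 43875/41) + 1815 = -592332/41 + 1815 = -517917/41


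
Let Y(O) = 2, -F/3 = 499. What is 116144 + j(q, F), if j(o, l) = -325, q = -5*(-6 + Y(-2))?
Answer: 115819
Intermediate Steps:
F = -1497 (F = -3*499 = -1497)
q = 20 (q = -5*(-6 + 2) = -5*(-4) = 20)
116144 + j(q, F) = 116144 - 325 = 115819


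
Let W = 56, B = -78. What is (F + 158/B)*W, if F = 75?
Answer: 159376/39 ≈ 4086.6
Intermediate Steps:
(F + 158/B)*W = (75 + 158/(-78))*56 = (75 + 158*(-1/78))*56 = (75 - 79/39)*56 = (2846/39)*56 = 159376/39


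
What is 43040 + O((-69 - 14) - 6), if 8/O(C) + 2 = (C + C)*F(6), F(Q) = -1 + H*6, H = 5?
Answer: 55564638/1291 ≈ 43040.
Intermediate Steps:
F(Q) = 29 (F(Q) = -1 + 5*6 = -1 + 30 = 29)
O(C) = 8/(-2 + 58*C) (O(C) = 8/(-2 + (C + C)*29) = 8/(-2 + (2*C)*29) = 8/(-2 + 58*C))
43040 + O((-69 - 14) - 6) = 43040 + 4/(-1 + 29*((-69 - 14) - 6)) = 43040 + 4/(-1 + 29*(-83 - 6)) = 43040 + 4/(-1 + 29*(-89)) = 43040 + 4/(-1 - 2581) = 43040 + 4/(-2582) = 43040 + 4*(-1/2582) = 43040 - 2/1291 = 55564638/1291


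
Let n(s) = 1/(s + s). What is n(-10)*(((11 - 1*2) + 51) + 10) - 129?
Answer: -265/2 ≈ -132.50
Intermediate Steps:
n(s) = 1/(2*s)
n(-10)*(((11 - 1*2) + 51) + 10) - 129 = ((½)/(-10))*(((11 - 1*2) + 51) + 10) - 129 = ((½)*(-⅒))*(((11 - 2) + 51) + 10) - 129 = -((9 + 51) + 10)/20 - 129 = -(60 + 10)/20 - 129 = -1/20*70 - 129 = -7/2 - 129 = -265/2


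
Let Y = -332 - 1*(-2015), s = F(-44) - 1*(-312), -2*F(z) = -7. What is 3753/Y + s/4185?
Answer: 3608287/1565190 ≈ 2.3053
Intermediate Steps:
F(z) = 7/2 (F(z) = -½*(-7) = 7/2)
s = 631/2 (s = 7/2 - 1*(-312) = 7/2 + 312 = 631/2 ≈ 315.50)
Y = 1683 (Y = -332 + 2015 = 1683)
3753/Y + s/4185 = 3753/1683 + (631/2)/4185 = 3753*(1/1683) + (631/2)*(1/4185) = 417/187 + 631/8370 = 3608287/1565190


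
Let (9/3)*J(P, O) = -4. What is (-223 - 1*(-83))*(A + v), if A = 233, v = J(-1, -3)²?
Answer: -295820/9 ≈ -32869.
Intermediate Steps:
J(P, O) = -4/3 (J(P, O) = (⅓)*(-4) = -4/3)
v = 16/9 (v = (-4/3)² = 16/9 ≈ 1.7778)
(-223 - 1*(-83))*(A + v) = (-223 - 1*(-83))*(233 + 16/9) = (-223 + 83)*(2113/9) = -140*2113/9 = -295820/9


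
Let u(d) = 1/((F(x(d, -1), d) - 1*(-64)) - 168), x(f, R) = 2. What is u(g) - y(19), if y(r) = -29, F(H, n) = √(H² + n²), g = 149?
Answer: 330385/11389 + √22205/11389 ≈ 29.022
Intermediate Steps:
u(d) = 1/(-104 + √(4 + d²)) (u(d) = 1/((√(2² + d²) - 1*(-64)) - 168) = 1/((√(4 + d²) + 64) - 168) = 1/((64 + √(4 + d²)) - 168) = 1/(-104 + √(4 + d²)))
u(g) - y(19) = 1/(-104 + √(4 + 149²)) - 1*(-29) = 1/(-104 + √(4 + 22201)) + 29 = 1/(-104 + √22205) + 29 = 29 + 1/(-104 + √22205)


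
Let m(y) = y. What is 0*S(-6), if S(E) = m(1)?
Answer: 0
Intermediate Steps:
S(E) = 1
0*S(-6) = 0*1 = 0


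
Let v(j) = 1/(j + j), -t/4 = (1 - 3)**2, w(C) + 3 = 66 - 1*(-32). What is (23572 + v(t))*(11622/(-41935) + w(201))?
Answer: 2996244639509/1341920 ≈ 2.2328e+6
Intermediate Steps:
w(C) = 95 (w(C) = -3 + (66 - 1*(-32)) = -3 + (66 + 32) = -3 + 98 = 95)
t = -16 (t = -4*(1 - 3)**2 = -4*(-2)**2 = -4*4 = -16)
v(j) = 1/(2*j)
(23572 + v(t))*(11622/(-41935) + w(201)) = (23572 + (1/2)/(-16))*(11622/(-41935) + 95) = (23572 + (1/2)*(-1/16))*(11622*(-1/41935) + 95) = (23572 - 1/32)*(-11622/41935 + 95) = (754303/32)*(3972203/41935) = 2996244639509/1341920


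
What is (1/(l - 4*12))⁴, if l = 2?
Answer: 1/4477456 ≈ 2.2334e-7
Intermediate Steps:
(1/(l - 4*12))⁴ = (1/(2 - 4*12))⁴ = (1/(2 - 48))⁴ = (1/(-46))⁴ = (-1/46)⁴ = 1/4477456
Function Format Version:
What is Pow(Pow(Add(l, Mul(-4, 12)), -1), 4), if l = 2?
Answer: Rational(1, 4477456) ≈ 2.2334e-7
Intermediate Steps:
Pow(Pow(Add(l, Mul(-4, 12)), -1), 4) = Pow(Pow(Add(2, Mul(-4, 12)), -1), 4) = Pow(Pow(Add(2, -48), -1), 4) = Pow(Pow(-46, -1), 4) = Pow(Rational(-1, 46), 4) = Rational(1, 4477456)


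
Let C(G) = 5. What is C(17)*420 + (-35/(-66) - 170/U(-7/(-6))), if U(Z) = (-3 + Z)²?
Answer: 1488265/726 ≈ 2050.0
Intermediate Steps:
C(17)*420 + (-35/(-66) - 170/U(-7/(-6))) = 5*420 + (-35/(-66) - 170/(-3 - 7/(-6))²) = 2100 + (-35*(-1/66) - 170/(-3 - 7*(-⅙))²) = 2100 + (35/66 - 170/(-3 + 7/6)²) = 2100 + (35/66 - 170/((-11/6)²)) = 2100 + (35/66 - 170/121/36) = 2100 + (35/66 - 170*36/121) = 2100 + (35/66 - 6120/121) = 2100 - 36335/726 = 1488265/726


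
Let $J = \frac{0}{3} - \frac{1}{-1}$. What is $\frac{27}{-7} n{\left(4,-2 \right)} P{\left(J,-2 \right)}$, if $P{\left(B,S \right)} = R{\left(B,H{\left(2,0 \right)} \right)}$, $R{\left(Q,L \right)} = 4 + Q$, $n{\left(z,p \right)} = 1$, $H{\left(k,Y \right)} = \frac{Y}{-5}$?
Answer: $- \frac{135}{7} \approx -19.286$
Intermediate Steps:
$H{\left(k,Y \right)} = - \frac{Y}{5}$ ($H{\left(k,Y \right)} = Y \left(- \frac{1}{5}\right) = - \frac{Y}{5}$)
$J = 1$ ($J = 0 \cdot \frac{1}{3} - -1 = 0 + 1 = 1$)
$P{\left(B,S \right)} = 4 + B$
$\frac{27}{-7} n{\left(4,-2 \right)} P{\left(J,-2 \right)} = \frac{27}{-7} \cdot 1 \left(4 + 1\right) = 27 \left(- \frac{1}{7}\right) 1 \cdot 5 = \left(- \frac{27}{7}\right) 1 \cdot 5 = \left(- \frac{27}{7}\right) 5 = - \frac{135}{7}$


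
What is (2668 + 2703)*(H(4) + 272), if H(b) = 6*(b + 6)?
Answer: 1783172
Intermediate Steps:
H(b) = 36 + 6*b (H(b) = 6*(6 + b) = 36 + 6*b)
(2668 + 2703)*(H(4) + 272) = (2668 + 2703)*((36 + 6*4) + 272) = 5371*((36 + 24) + 272) = 5371*(60 + 272) = 5371*332 = 1783172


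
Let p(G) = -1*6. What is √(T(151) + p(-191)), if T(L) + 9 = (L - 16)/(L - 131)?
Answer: I*√33/2 ≈ 2.8723*I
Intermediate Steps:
p(G) = -6
T(L) = -9 + (-16 + L)/(-131 + L) (T(L) = -9 + (L - 16)/(L - 131) = -9 + (-16 + L)/(-131 + L))
√(T(151) + p(-191)) = √((1163 - 8*151)/(-131 + 151) - 6) = √((1163 - 1208)/20 - 6) = √((1/20)*(-45) - 6) = √(-9/4 - 6) = √(-33/4) = I*√33/2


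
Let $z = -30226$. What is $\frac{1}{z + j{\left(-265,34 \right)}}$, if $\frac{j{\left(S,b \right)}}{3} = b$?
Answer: $- \frac{1}{30124} \approx -3.3196 \cdot 10^{-5}$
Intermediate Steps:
$j{\left(S,b \right)} = 3 b$
$\frac{1}{z + j{\left(-265,34 \right)}} = \frac{1}{-30226 + 3 \cdot 34} = \frac{1}{-30226 + 102} = \frac{1}{-30124} = - \frac{1}{30124}$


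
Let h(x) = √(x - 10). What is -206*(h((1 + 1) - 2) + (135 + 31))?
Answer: -34196 - 206*I*√10 ≈ -34196.0 - 651.43*I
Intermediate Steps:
h(x) = √(-10 + x)
-206*(h((1 + 1) - 2) + (135 + 31)) = -206*(√(-10 + ((1 + 1) - 2)) + (135 + 31)) = -206*(√(-10 + (2 - 2)) + 166) = -206*(√(-10 + 0) + 166) = -206*(√(-10) + 166) = -206*(I*√10 + 166) = -206*(166 + I*√10) = -34196 - 206*I*√10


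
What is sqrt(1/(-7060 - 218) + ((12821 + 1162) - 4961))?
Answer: sqrt(477888872970)/7278 ≈ 94.984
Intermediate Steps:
sqrt(1/(-7060 - 218) + ((12821 + 1162) - 4961)) = sqrt(1/(-7278) + (13983 - 4961)) = sqrt(-1/7278 + 9022) = sqrt(65662115/7278) = sqrt(477888872970)/7278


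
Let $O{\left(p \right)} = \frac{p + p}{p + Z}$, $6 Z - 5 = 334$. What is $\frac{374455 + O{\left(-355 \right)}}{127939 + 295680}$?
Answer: $\frac{31935865}{36128649} \approx 0.88395$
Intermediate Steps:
$Z = \frac{113}{2}$ ($Z = \frac{5}{6} + \frac{1}{6} \cdot 334 = \frac{5}{6} + \frac{167}{3} = \frac{113}{2} \approx 56.5$)
$O{\left(p \right)} = \frac{2 p}{\frac{113}{2} + p}$ ($O{\left(p \right)} = \frac{p + p}{p + \frac{113}{2}} = \frac{2 p}{\frac{113}{2} + p}$)
$\frac{374455 + O{\left(-355 \right)}}{127939 + 295680} = \frac{374455 + 4 \left(-355\right) \frac{1}{113 + 2 \left(-355\right)}}{127939 + 295680} = \frac{374455 + 4 \left(-355\right) \frac{1}{113 - 710}}{423619} = \left(374455 + 4 \left(-355\right) \frac{1}{-597}\right) \frac{1}{423619} = \left(374455 + 4 \left(-355\right) \left(- \frac{1}{597}\right)\right) \frac{1}{423619} = \left(374455 + \frac{1420}{597}\right) \frac{1}{423619} = \frac{223551055}{597} \cdot \frac{1}{423619} = \frac{31935865}{36128649}$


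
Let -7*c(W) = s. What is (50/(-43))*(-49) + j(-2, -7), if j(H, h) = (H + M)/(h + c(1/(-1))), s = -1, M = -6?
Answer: 15001/258 ≈ 58.143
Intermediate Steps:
c(W) = ⅐ (c(W) = -⅐*(-1) = ⅐)
j(H, h) = (-6 + H)/(⅐ + h) (j(H, h) = (H - 6)/(h + ⅐) = (-6 + H)/(⅐ + h))
(50/(-43))*(-49) + j(-2, -7) = (50/(-43))*(-49) + 7*(-6 - 2)/(1 + 7*(-7)) = (50*(-1/43))*(-49) + 7*(-8)/(1 - 49) = -50/43*(-49) + 7*(-8)/(-48) = 2450/43 + 7*(-1/48)*(-8) = 2450/43 + 7/6 = 15001/258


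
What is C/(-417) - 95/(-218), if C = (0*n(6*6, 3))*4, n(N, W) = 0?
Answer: 95/218 ≈ 0.43578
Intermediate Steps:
C = 0 (C = (0*0)*4 = 0*4 = 0)
C/(-417) - 95/(-218) = 0/(-417) - 95/(-218) = 0*(-1/417) - 95*(-1/218) = 0 + 95/218 = 95/218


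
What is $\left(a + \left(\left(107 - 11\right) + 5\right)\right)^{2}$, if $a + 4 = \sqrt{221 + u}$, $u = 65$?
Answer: $\left(97 + \sqrt{286}\right)^{2} \approx 12976.0$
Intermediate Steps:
$a = -4 + \sqrt{286}$ ($a = -4 + \sqrt{221 + 65} = -4 + \sqrt{286} \approx 12.912$)
$\left(a + \left(\left(107 - 11\right) + 5\right)\right)^{2} = \left(\left(-4 + \sqrt{286}\right) + \left(\left(107 - 11\right) + 5\right)\right)^{2} = \left(\left(-4 + \sqrt{286}\right) + \left(96 + 5\right)\right)^{2} = \left(\left(-4 + \sqrt{286}\right) + 101\right)^{2} = \left(97 + \sqrt{286}\right)^{2}$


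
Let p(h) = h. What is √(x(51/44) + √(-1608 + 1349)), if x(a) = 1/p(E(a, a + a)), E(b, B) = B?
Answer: √(1122 + 2601*I*√259)/51 ≈ 2.8749 + 2.7989*I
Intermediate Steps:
x(a) = 1/(2*a) (x(a) = 1/(a + a) = 1/(2*a))
√(x(51/44) + √(-1608 + 1349)) = √(1/(2*((51/44))) + √(-1608 + 1349)) = √(1/(2*((51*(1/44)))) + √(-259)) = √(1/(2*(51/44)) + I*√259) = √((½)*(44/51) + I*√259) = √(22/51 + I*√259)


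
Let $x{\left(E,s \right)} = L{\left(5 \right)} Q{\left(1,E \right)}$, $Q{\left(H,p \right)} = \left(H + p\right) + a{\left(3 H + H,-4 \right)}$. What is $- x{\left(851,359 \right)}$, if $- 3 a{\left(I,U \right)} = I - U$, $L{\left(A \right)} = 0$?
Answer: $0$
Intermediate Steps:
$a{\left(I,U \right)} = - \frac{I}{3} + \frac{U}{3}$ ($a{\left(I,U \right)} = - \frac{I - U}{3} = - \frac{I}{3} + \frac{U}{3}$)
$Q{\left(H,p \right)} = - \frac{4}{3} + p - \frac{H}{3}$ ($Q{\left(H,p \right)} = \left(H + p\right) - \left(\frac{4}{3} + \frac{3 H + H}{3}\right) = \left(H + p\right) - \left(\frac{4}{3} + \frac{4 H}{3}\right) = - \frac{4}{3} + p - \frac{H}{3}$)
$x{\left(E,s \right)} = 0$ ($x{\left(E,s \right)} = 0 \left(- \frac{4}{3} + E - \frac{1}{3}\right) = 0 \left(- \frac{5}{3} + E\right) = 0$)
$- x{\left(851,359 \right)} = \left(-1\right) 0 = 0$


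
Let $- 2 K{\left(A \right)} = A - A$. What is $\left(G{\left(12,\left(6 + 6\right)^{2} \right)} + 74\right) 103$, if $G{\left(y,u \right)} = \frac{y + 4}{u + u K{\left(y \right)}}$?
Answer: $\frac{68701}{9} \approx 7633.4$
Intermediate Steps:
$K{\left(A \right)} = 0$ ($K{\left(A \right)} = - \frac{A - A}{2} = \left(- \frac{1}{2}\right) 0 = 0$)
$G{\left(y,u \right)} = \frac{4 + y}{u}$ ($G{\left(y,u \right)} = \frac{y + 4}{u + u 0} = \frac{4 + y}{u + 0} = \frac{4 + y}{u}$)
$\left(G{\left(12,\left(6 + 6\right)^{2} \right)} + 74\right) 103 = \left(\frac{4 + 12}{\left(6 + 6\right)^{2}} + 74\right) 103 = \left(\frac{1}{12^{2}} \cdot 16 + 74\right) 103 = \left(\frac{1}{144} \cdot 16 + 74\right) 103 = \left(\frac{1}{9} + 74\right) 103 = \frac{667}{9} \cdot 103 = \frac{68701}{9}$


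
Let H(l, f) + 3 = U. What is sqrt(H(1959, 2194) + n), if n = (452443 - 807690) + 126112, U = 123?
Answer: I*sqrt(229015) ≈ 478.56*I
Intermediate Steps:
H(l, f) = 120 (H(l, f) = -3 + 123 = 120)
n = -229135 (n = -355247 + 126112 = -229135)
sqrt(H(1959, 2194) + n) = sqrt(120 - 229135) = sqrt(-229015) = I*sqrt(229015)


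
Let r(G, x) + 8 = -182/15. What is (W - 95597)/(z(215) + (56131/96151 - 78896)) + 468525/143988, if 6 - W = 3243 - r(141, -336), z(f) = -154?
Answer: 24648518788509427/5472033860854860 ≈ 4.5045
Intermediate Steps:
r(G, x) = -302/15 (r(G, x) = -8 - 182/15 = -302/15)
W = -48857/15 (W = 6 - (3243 - 1*(-302/15)) = 6 - (3243 + 302/15) = 6 - 1*48947/15 = 6 - 48947/15 = -48857/15 ≈ -3257.1)
(W - 95597)/(z(215) + (56131/96151 - 78896)) + 468525/143988 = (-48857/15 - 95597)/(-154 + (56131/96151 - 78896)) + 468525/143988 = -1482812/(15*(-154 + (56131*(1/96151) - 78896))) + 468525*(1/143988) = -1482812/(15*(-154 + (56131/96151 - 78896))) + 156175/47996 = -1482812/(15*(-154 - 7585873165/96151)) + 156175/47996 = -1482812/(15*(-7600680419/96151)) + 156175/47996 = -1482812/15*(-96151/7600680419) + 156175/47996 = 142573856612/114010206285 + 156175/47996 = 24648518788509427/5472033860854860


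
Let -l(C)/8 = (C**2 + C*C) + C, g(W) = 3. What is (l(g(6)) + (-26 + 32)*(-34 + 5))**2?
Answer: 116964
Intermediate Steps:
l(C) = -16*C**2 - 8*C (l(C) = -8*((C**2 + C*C) + C) = -8*((C**2 + C**2) + C) = -8*(2*C**2 + C) = -8*(C + 2*C**2) = -16*C**2 - 8*C)
(l(g(6)) + (-26 + 32)*(-34 + 5))**2 = (-8*3*(1 + 2*3) + (-26 + 32)*(-34 + 5))**2 = (-8*3*(1 + 6) + 6*(-29))**2 = (-8*3*7 - 174)**2 = (-168 - 174)**2 = (-342)**2 = 116964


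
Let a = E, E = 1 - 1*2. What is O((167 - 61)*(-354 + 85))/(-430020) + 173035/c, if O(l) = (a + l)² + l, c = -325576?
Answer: -66198167942809/35001047880 ≈ -1891.3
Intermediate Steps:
E = -1 (E = 1 - 2 = -1)
a = -1
O(l) = l + (-1 + l)² (O(l) = (-1 + l)² + l = l + (-1 + l)²)
O((167 - 61)*(-354 + 85))/(-430020) + 173035/c = ((167 - 61)*(-354 + 85) + (-1 + (167 - 61)*(-354 + 85))²)/(-430020) + 173035/(-325576) = (106*(-269) + (-1 + 106*(-269))²)*(-1/430020) + 173035*(-1/325576) = (-28514 + (-1 - 28514)²)*(-1/430020) - 173035/325576 = (-28514 + (-28515)²)*(-1/430020) - 173035/325576 = (-28514 + 813105225)*(-1/430020) - 173035/325576 = 813076711*(-1/430020) - 173035/325576 = -813076711/430020 - 173035/325576 = -66198167942809/35001047880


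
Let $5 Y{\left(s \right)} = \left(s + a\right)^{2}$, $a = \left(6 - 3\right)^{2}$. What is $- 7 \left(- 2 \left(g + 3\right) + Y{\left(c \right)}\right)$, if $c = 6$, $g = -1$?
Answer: $-287$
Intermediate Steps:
$a = 9$ ($a = 3^{2} = 9$)
$Y{\left(s \right)} = \frac{\left(9 + s\right)^{2}}{5}$ ($Y{\left(s \right)} = \frac{\left(s + 9\right)^{2}}{5} = \frac{\left(9 + s\right)^{2}}{5}$)
$- 7 \left(- 2 \left(g + 3\right) + Y{\left(c \right)}\right) = - 7 \left(- 2 \left(-1 + 3\right) + \frac{\left(9 + 6\right)^{2}}{5}\right) = - 7 \left(\left(-2\right) 2 + \frac{15^{2}}{5}\right) = - 7 \left(-4 + \frac{1}{5} \cdot 225\right) = - 7 \left(-4 + 45\right) = \left(-7\right) 41 = -287$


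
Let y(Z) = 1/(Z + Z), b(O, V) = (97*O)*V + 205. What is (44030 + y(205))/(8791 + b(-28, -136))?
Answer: 18052301/155132520 ≈ 0.11637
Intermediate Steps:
b(O, V) = 205 + 97*O*V (b(O, V) = 97*O*V + 205 = 205 + 97*O*V)
y(Z) = 1/(2*Z)
(44030 + y(205))/(8791 + b(-28, -136)) = (44030 + (½)/205)/(8791 + (205 + 97*(-28)*(-136))) = (44030 + (½)*(1/205))/(8791 + (205 + 369376)) = (44030 + 1/410)/(8791 + 369581) = (18052301/410)/378372 = (18052301/410)*(1/378372) = 18052301/155132520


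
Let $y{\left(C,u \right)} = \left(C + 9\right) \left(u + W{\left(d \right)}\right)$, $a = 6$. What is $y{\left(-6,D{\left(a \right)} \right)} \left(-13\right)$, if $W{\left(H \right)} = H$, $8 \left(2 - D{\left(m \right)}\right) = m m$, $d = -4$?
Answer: $\frac{507}{2} \approx 253.5$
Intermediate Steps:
$D{\left(m \right)} = 2 - \frac{m^{2}}{8}$ ($D{\left(m \right)} = 2 - \frac{m m}{8} = 2 - \frac{m^{2}}{8}$)
$y{\left(C,u \right)} = \left(-4 + u\right) \left(9 + C\right)$ ($y{\left(C,u \right)} = \left(C + 9\right) \left(u - 4\right) = \left(9 + C\right) \left(-4 + u\right) = \left(-4 + u\right) \left(9 + C\right)$)
$y{\left(-6,D{\left(a \right)} \right)} \left(-13\right) = \left(-36 - -24 + 9 \left(2 - \frac{6^{2}}{8}\right) - 6 \left(2 - \frac{6^{2}}{8}\right)\right) \left(-13\right) = \left(-36 + 24 + 9 \left(2 - \frac{9}{2}\right) - 6 \left(2 - \frac{9}{2}\right)\right) \left(-13\right) = \left(-36 + 24 + 9 \left(- \frac{5}{2}\right) - -15\right) \left(-13\right) = \left(-36 + 24 - \frac{45}{2} + 15\right) \left(-13\right) = \left(- \frac{39}{2}\right) \left(-13\right) = \frac{507}{2}$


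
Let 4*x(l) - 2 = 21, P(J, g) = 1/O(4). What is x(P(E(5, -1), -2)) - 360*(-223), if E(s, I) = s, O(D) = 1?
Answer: 321143/4 ≈ 80286.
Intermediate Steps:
P(J, g) = 1 (P(J, g) = 1/1 = 1)
x(l) = 23/4 (x(l) = ½ + (¼)*21 = ½ + 21/4 = 23/4)
x(P(E(5, -1), -2)) - 360*(-223) = 23/4 - 360*(-223) = 23/4 + 80280 = 321143/4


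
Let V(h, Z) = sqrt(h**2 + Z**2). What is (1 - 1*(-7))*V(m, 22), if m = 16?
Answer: 16*sqrt(185) ≈ 217.62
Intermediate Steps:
V(h, Z) = sqrt(Z**2 + h**2)
(1 - 1*(-7))*V(m, 22) = (1 - 1*(-7))*sqrt(22**2 + 16**2) = (1 + 7)*sqrt(484 + 256) = 8*sqrt(740) = 8*(2*sqrt(185)) = 16*sqrt(185)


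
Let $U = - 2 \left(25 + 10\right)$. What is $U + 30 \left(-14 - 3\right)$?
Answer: $-580$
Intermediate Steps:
$U = -70$ ($U = \left(-2\right) 35 = -70$)
$U + 30 \left(-14 - 3\right) = -70 + 30 \left(-14 - 3\right) = -70 + 30 \left(-17\right) = -70 - 510 = -580$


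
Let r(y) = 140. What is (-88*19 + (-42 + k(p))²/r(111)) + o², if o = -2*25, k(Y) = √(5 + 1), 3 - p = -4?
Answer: 11769/14 - 3*√6/5 ≈ 839.17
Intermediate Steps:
p = 7 (p = 3 - 1*(-4) = 3 + 4 = 7)
k(Y) = √6
o = -50
(-88*19 + (-42 + k(p))²/r(111)) + o² = (-88*19 + (-42 + √6)²/140) + (-50)² = (-1672 + (-42 + √6)²*(1/140)) + 2500 = (-1672 + (-42 + √6)²/140) + 2500 = 828 + (-42 + √6)²/140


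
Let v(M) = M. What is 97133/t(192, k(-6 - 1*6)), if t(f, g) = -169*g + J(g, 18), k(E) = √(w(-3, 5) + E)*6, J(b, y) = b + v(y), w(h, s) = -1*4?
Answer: 97133/903186 + 10878896*I/451593 ≈ 0.10754 + 24.09*I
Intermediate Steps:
w(h, s) = -4
J(b, y) = b + y
k(E) = 6*√(-4 + E) (k(E) = √(-4 + E)*6 = 6*√(-4 + E))
t(f, g) = 18 - 168*g (t(f, g) = -169*g + (g + 18) = -169*g + (18 + g) = 18 - 168*g)
97133/t(192, k(-6 - 1*6)) = 97133/(18 - 1008*√(-4 + (-6 - 1*6))) = 97133/(18 - 1008*√(-4 + (-6 - 6))) = 97133/(18 - 1008*√(-4 - 12)) = 97133/(18 - 1008*√(-16)) = 97133/(18 - 1008*4*I) = 97133/(18 - 4032*I) = 97133*((18 + 4032*I)/16257348) = 97133*(18 + 4032*I)/16257348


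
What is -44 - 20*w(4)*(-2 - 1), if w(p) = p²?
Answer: 916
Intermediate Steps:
-44 - 20*w(4)*(-2 - 1) = -44 - 20*4²*(-2 - 1) = -44 - 320*(-3) = -44 - 20*(-48) = -44 + 960 = 916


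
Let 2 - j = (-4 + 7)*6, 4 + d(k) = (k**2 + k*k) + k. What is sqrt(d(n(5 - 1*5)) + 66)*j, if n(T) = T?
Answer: -16*sqrt(62) ≈ -125.98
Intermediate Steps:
d(k) = -4 + k + 2*k**2 (d(k) = -4 + ((k**2 + k*k) + k) = -4 + ((k**2 + k**2) + k) = -4 + (2*k**2 + k) = -4 + (k + 2*k**2) = -4 + k + 2*k**2)
j = -16 (j = 2 - (-4 + 7)*6 = 2 - 3*6 = 2 - 1*18 = 2 - 18 = -16)
sqrt(d(n(5 - 1*5)) + 66)*j = sqrt((-4 + (5 - 1*5) + 2*(5 - 1*5)**2) + 66)*(-16) = sqrt((-4 + (5 - 5) + 2*(5 - 5)**2) + 66)*(-16) = sqrt((-4 + 0 + 2*0**2) + 66)*(-16) = sqrt((-4 + 0 + 2*0) + 66)*(-16) = sqrt((-4 + 0 + 0) + 66)*(-16) = sqrt(-4 + 66)*(-16) = sqrt(62)*(-16) = -16*sqrt(62)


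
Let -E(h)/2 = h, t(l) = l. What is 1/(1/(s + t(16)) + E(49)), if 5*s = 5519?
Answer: -5599/548697 ≈ -0.010204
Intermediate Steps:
s = 5519/5 (s = (⅕)*5519 = 5519/5 ≈ 1103.8)
E(h) = -2*h
1/(1/(s + t(16)) + E(49)) = 1/(1/(5519/5 + 16) - 2*49) = 1/(1/(5599/5) - 98) = 1/(5/5599 - 98) = 1/(-548697/5599) = -5599/548697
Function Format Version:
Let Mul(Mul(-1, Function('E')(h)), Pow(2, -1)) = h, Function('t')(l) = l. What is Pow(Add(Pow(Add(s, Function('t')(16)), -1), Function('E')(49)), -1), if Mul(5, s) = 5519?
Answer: Rational(-5599, 548697) ≈ -0.010204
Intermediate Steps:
s = Rational(5519, 5) (s = Mul(Rational(1, 5), 5519) = Rational(5519, 5) ≈ 1103.8)
Function('E')(h) = Mul(-2, h)
Pow(Add(Pow(Add(s, Function('t')(16)), -1), Function('E')(49)), -1) = Pow(Add(Pow(Add(Rational(5519, 5), 16), -1), Mul(-2, 49)), -1) = Pow(Add(Pow(Rational(5599, 5), -1), -98), -1) = Pow(Add(Rational(5, 5599), -98), -1) = Pow(Rational(-548697, 5599), -1) = Rational(-5599, 548697)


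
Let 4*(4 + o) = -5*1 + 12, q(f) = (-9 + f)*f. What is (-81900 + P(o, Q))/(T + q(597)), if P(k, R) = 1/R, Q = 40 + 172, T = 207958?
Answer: -17362799/118506728 ≈ -0.14651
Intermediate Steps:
q(f) = f*(-9 + f)
Q = 212
o = -9/4 (o = -4 + (-5*1 + 12)/4 = -4 + (-5 + 12)/4 = -4 + (¼)*7 = -4 + 7/4 = -9/4 ≈ -2.2500)
(-81900 + P(o, Q))/(T + q(597)) = (-81900 + 1/212)/(207958 + 597*(-9 + 597)) = (-81900 + 1/212)/(207958 + 597*588) = -17362799/(212*(207958 + 351036)) = -17362799/212/558994 = -17362799/212*1/558994 = -17362799/118506728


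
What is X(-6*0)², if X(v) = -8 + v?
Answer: 64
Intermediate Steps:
X(-6*0)² = (-8 - 6*0)² = (-8 + 0)² = (-8)² = 64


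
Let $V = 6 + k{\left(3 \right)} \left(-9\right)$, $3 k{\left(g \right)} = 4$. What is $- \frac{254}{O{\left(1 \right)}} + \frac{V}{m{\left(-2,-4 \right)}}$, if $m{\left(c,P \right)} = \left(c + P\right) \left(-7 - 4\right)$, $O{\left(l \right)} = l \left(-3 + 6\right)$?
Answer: $- \frac{2797}{33} \approx -84.758$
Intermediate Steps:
$k{\left(g \right)} = \frac{4}{3}$ ($k{\left(g \right)} = \frac{1}{3} \cdot 4 = \frac{4}{3}$)
$O{\left(l \right)} = 3 l$ ($O{\left(l \right)} = l 3 = 3 l$)
$V = -6$ ($V = 6 + \frac{4}{3} \left(-9\right) = 6 - 12 = -6$)
$m{\left(c,P \right)} = - 11 P - 11 c$ ($m{\left(c,P \right)} = \left(P + c\right) \left(-11\right) = - 11 P - 11 c$)
$- \frac{254}{O{\left(1 \right)}} + \frac{V}{m{\left(-2,-4 \right)}} = - \frac{254}{3 \cdot 1} - \frac{6}{\left(-11\right) \left(-4\right) - -22} = - \frac{254}{3} - \frac{6}{44 + 22} = \left(-254\right) \frac{1}{3} - \frac{6}{66} = - \frac{254}{3} - \frac{1}{11} = - \frac{2797}{33}$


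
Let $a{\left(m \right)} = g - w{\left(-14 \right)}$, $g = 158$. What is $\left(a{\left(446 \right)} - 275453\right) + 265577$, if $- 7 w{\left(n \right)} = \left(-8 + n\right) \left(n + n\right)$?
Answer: $-9630$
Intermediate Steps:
$w{\left(n \right)} = - \frac{2 n \left(-8 + n\right)}{7}$ ($w{\left(n \right)} = - \frac{\left(-8 + n\right) \left(n + n\right)}{7} = - \frac{\left(-8 + n\right) 2 n}{7} = - \frac{2 n \left(-8 + n\right)}{7}$)
$a{\left(m \right)} = 246$ ($a{\left(m \right)} = 158 - \frac{2}{7} \left(-14\right) \left(8 - -14\right) = 158 - \frac{2}{7} \left(-14\right) \left(8 + 14\right) = 158 - \frac{2}{7} \left(-14\right) 22 = 158 - -88 = 158 + 88 = 246$)
$\left(a{\left(446 \right)} - 275453\right) + 265577 = \left(246 - 275453\right) + 265577 = -275207 + 265577 = -9630$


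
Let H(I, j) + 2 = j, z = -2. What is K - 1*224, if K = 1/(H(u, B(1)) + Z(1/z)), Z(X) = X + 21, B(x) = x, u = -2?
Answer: -8734/39 ≈ -223.95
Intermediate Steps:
H(I, j) = -2 + j
Z(X) = 21 + X
K = 2/39 (K = 1/((-2 + 1) + (21 + 1/(-2))) = 1/(-1 + (21 - ½)) = 1/(-1 + 41/2) = 1/(39/2) = 2/39 ≈ 0.051282)
K - 1*224 = 2/39 - 1*224 = 2/39 - 224 = -8734/39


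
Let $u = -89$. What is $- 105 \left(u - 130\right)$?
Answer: $22995$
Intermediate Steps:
$- 105 \left(u - 130\right) = - 105 \left(-89 - 130\right) = \left(-105\right) \left(-219\right) = 22995$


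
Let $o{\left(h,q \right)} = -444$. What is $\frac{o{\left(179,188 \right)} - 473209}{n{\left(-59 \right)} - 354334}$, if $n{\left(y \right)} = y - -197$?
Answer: $\frac{473653}{354196} \approx 1.3373$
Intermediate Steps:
$n{\left(y \right)} = 197 + y$ ($n{\left(y \right)} = y + 197 = 197 + y$)
$\frac{o{\left(179,188 \right)} - 473209}{n{\left(-59 \right)} - 354334} = \frac{-444 - 473209}{\left(197 - 59\right) - 354334} = - \frac{473653}{138 - 354334} = - \frac{473653}{-354196} = \left(-473653\right) \left(- \frac{1}{354196}\right) = \frac{473653}{354196}$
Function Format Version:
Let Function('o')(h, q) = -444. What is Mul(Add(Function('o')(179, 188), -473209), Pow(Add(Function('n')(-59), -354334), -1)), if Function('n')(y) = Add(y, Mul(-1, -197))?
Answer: Rational(473653, 354196) ≈ 1.3373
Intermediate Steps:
Function('n')(y) = Add(197, y) (Function('n')(y) = Add(y, 197) = Add(197, y))
Mul(Add(Function('o')(179, 188), -473209), Pow(Add(Function('n')(-59), -354334), -1)) = Mul(Add(-444, -473209), Pow(Add(Add(197, -59), -354334), -1)) = Mul(-473653, Pow(Add(138, -354334), -1)) = Mul(-473653, Pow(-354196, -1)) = Mul(-473653, Rational(-1, 354196)) = Rational(473653, 354196)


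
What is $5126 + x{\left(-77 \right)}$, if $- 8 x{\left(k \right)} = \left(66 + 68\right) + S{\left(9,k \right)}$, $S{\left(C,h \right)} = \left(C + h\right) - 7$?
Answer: $\frac{40949}{8} \approx 5118.6$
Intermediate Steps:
$S{\left(C,h \right)} = -7 + C + h$
$x{\left(k \right)} = -17 - \frac{k}{8}$ ($x{\left(k \right)} = - \frac{\left(66 + 68\right) + \left(-7 + 9 + k\right)}{8} = - \frac{134 + \left(2 + k\right)}{8} = - \frac{136 + k}{8} = -17 - \frac{k}{8}$)
$5126 + x{\left(-77 \right)} = 5126 - \frac{59}{8} = \frac{40949}{8}$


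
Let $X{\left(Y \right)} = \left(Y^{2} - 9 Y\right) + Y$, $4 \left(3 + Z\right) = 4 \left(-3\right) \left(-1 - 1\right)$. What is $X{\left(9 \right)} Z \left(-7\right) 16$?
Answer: $-3024$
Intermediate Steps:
$Z = 3$ ($Z = -3 + \frac{4 \left(-3\right) \left(-1 - 1\right)}{4} = -3 + \frac{\left(-12\right) \left(-2\right)}{4} = -3 + \frac{1}{4} \cdot 24 = -3 + 6 = 3$)
$X{\left(Y \right)} = Y^{2} - 8 Y$
$X{\left(9 \right)} Z \left(-7\right) 16 = 9 \left(-8 + 9\right) 3 \left(-7\right) 16 = 9 \cdot 1 \left(\left(-21\right) 16\right) = 9 \left(-336\right) = -3024$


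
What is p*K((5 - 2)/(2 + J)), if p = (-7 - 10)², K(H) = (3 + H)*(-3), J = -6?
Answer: -7803/4 ≈ -1950.8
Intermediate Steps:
K(H) = -9 - 3*H
p = 289 (p = (-17)² = 289)
p*K((5 - 2)/(2 + J)) = 289*(-9 - 3*(5 - 2)/(2 - 6)) = 289*(-9 - 9/(-4)) = 289*(-9 - 9*(-1)/4) = 289*(-9 - 3*(-¾)) = 289*(-9 + 9/4) = 289*(-27/4) = -7803/4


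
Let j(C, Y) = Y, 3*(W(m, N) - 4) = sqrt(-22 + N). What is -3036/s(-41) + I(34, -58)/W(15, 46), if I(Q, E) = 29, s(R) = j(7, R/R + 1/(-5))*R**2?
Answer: 108297/16810 - 29*sqrt(6)/20 ≈ 2.8907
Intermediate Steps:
W(m, N) = 4 + sqrt(-22 + N)/3
s(R) = 4*R**2/5 (s(R) = (R/R + 1/(-5))*R**2 = (1 + 1*(-1/5))*R**2 = (1 - 1/5)*R**2 = 4*R**2/5)
-3036/s(-41) + I(34, -58)/W(15, 46) = -3036/((4/5)*(-41)**2) + 29/(4 + sqrt(-22 + 46)/3) = -3036/((4/5)*1681) + 29/(4 + sqrt(24)/3) = -3036/6724/5 + 29/(4 + (2*sqrt(6))/3) = -3036*5/6724 + 29/(4 + 2*sqrt(6)/3) = -3795/1681 + 29/(4 + 2*sqrt(6)/3)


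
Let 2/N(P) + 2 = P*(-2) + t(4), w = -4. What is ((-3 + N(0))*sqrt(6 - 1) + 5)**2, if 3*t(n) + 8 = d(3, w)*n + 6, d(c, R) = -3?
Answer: 1589/20 - 33*sqrt(5) ≈ 5.6598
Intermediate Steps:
t(n) = -2/3 - n (t(n) = -8/3 + (-3*n + 6)/3 = -8/3 + (6 - 3*n)/3 = -8/3 + (2 - n) = -2/3 - n)
N(P) = 2/(-20/3 - 2*P) (N(P) = 2/(-2 + (P*(-2) + (-2/3 - 1*4))) = 2/(-2 + (-2*P + (-2/3 - 4))) = 2/(-2 + (-2*P - 14/3)) = 2/(-2 + (-14/3 - 2*P)) = 2/(-20/3 - 2*P))
((-3 + N(0))*sqrt(6 - 1) + 5)**2 = ((-3 - 3/(10 + 3*0))*sqrt(6 - 1) + 5)**2 = ((-3 - 3/(10 + 0))*sqrt(5) + 5)**2 = ((-3 - 3/10)*sqrt(5) + 5)**2 = (-33*sqrt(5)/10 + 5)**2 = (5 - 33*sqrt(5)/10)**2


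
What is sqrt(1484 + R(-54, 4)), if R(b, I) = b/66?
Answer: sqrt(179465)/11 ≈ 38.512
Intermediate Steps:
R(b, I) = b/66 (R(b, I) = b*(1/66) = b/66)
sqrt(1484 + R(-54, 4)) = sqrt(1484 + (1/66)*(-54)) = sqrt(1484 - 9/11) = sqrt(16315/11) = sqrt(179465)/11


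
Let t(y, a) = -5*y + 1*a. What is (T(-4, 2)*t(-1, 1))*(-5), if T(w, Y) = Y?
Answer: -60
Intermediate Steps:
t(y, a) = a - 5*y (t(y, a) = -5*y + a = a - 5*y)
(T(-4, 2)*t(-1, 1))*(-5) = (2*(1 - 5*(-1)))*(-5) = (2*(1 + 5))*(-5) = (2*6)*(-5) = 12*(-5) = -60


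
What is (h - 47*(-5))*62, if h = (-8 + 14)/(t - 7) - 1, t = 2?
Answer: 72168/5 ≈ 14434.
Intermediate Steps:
h = -11/5 (h = (-8 + 14)/(2 - 7) - 1 = 6/(-5) - 1 = 6*(-⅕) - 1 = -6/5 - 1 = -11/5 ≈ -2.2000)
(h - 47*(-5))*62 = (-11/5 - 47*(-5))*62 = (-11/5 + 235)*62 = (1164/5)*62 = 72168/5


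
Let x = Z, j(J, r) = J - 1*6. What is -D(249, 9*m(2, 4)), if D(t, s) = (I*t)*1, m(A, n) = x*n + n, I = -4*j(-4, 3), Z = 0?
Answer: -9960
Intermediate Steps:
j(J, r) = -6 + J (j(J, r) = J - 6 = -6 + J)
x = 0
I = 40 (I = -4*(-6 - 4) = -4*(-10) = 40)
m(A, n) = n (m(A, n) = 0*n + n = 0 + n = n)
D(t, s) = 40*t (D(t, s) = (40*t)*1 = 40*t)
-D(249, 9*m(2, 4)) = -40*249 = -1*9960 = -9960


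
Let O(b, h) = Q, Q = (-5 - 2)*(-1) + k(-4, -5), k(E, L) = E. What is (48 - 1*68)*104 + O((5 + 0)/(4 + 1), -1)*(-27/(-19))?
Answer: -39439/19 ≈ -2075.7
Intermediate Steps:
Q = 3 (Q = (-5 - 2)*(-1) - 4 = -7*(-1) - 4 = 7 - 4 = 3)
O(b, h) = 3
(48 - 1*68)*104 + O((5 + 0)/(4 + 1), -1)*(-27/(-19)) = (48 - 1*68)*104 + 3*(-27/(-19)) = (48 - 68)*104 + 3*(-27*(-1/19)) = -20*104 + 3*(27/19) = -2080 + 81/19 = -39439/19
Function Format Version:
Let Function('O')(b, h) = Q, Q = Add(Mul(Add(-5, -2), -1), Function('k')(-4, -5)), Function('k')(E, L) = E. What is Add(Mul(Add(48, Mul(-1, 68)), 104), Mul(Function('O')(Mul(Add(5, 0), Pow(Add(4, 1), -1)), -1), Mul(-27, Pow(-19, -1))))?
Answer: Rational(-39439, 19) ≈ -2075.7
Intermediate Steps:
Q = 3 (Q = Add(Mul(Add(-5, -2), -1), -4) = Add(Mul(-7, -1), -4) = Add(7, -4) = 3)
Function('O')(b, h) = 3
Add(Mul(Add(48, Mul(-1, 68)), 104), Mul(Function('O')(Mul(Add(5, 0), Pow(Add(4, 1), -1)), -1), Mul(-27, Pow(-19, -1)))) = Add(Mul(Add(48, Mul(-1, 68)), 104), Mul(3, Mul(-27, Pow(-19, -1)))) = Add(Mul(Add(48, -68), 104), Mul(3, Mul(-27, Rational(-1, 19)))) = Add(Mul(-20, 104), Mul(3, Rational(27, 19))) = Add(-2080, Rational(81, 19)) = Rational(-39439, 19)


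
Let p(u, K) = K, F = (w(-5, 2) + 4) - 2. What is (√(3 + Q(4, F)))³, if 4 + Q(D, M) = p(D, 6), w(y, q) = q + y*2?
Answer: 5*√5 ≈ 11.180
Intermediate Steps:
w(y, q) = q + 2*y
F = -6 (F = ((2 + 2*(-5)) + 4) - 2 = ((2 - 10) + 4) - 2 = (-8 + 4) - 2 = -4 - 2 = -6)
Q(D, M) = 2 (Q(D, M) = -4 + 6 = 2)
(√(3 + Q(4, F)))³ = (√(3 + 2))³ = (√5)³ = 5*√5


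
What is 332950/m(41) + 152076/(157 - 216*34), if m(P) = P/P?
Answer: 2392759574/7187 ≈ 3.3293e+5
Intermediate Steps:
m(P) = 1
332950/m(41) + 152076/(157 - 216*34) = 332950/1 + 152076/(157 - 216*34) = 332950*1 + 152076/(157 - 7344) = 332950 + 152076/(-7187) = 332950 + 152076*(-1/7187) = 332950 - 152076/7187 = 2392759574/7187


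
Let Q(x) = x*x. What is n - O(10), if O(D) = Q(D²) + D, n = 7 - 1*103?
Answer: -10106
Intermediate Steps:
Q(x) = x²
n = -96 (n = 7 - 103 = -96)
O(D) = D + D⁴ (O(D) = (D²)² + D = D⁴ + D = D + D⁴)
n - O(10) = -96 - (10 + 10⁴) = -96 - (10 + 10000) = -96 - 1*10010 = -96 - 10010 = -10106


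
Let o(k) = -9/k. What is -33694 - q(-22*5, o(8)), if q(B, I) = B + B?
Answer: -33474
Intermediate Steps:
q(B, I) = 2*B
-33694 - q(-22*5, o(8)) = -33694 - 2*(-22*5) = -33694 - 2*(-110) = -33694 - 1*(-220) = -33694 + 220 = -33474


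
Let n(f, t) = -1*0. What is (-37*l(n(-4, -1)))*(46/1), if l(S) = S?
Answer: 0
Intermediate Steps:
n(f, t) = 0
(-37*l(n(-4, -1)))*(46/1) = (-37*0)*(46/1) = 0*(46*1) = 0*46 = 0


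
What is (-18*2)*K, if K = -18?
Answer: 648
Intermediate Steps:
(-18*2)*K = -18*2*(-18) = -36*(-18) = 648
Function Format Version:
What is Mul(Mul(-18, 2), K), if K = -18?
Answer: 648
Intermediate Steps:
Mul(Mul(-18, 2), K) = Mul(Mul(-18, 2), -18) = Mul(-36, -18) = 648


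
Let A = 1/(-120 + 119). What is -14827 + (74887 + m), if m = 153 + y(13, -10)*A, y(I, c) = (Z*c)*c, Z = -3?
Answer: 60513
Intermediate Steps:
A = -1 (A = 1/(-1) = -1)
y(I, c) = -3*c² (y(I, c) = (-3*c)*c = -3*c²)
m = 453 (m = 153 - 3*(-10)²*(-1) = 153 - 3*100*(-1) = 153 - 300*(-1) = 153 + 300 = 453)
-14827 + (74887 + m) = -14827 + (74887 + 453) = -14827 + 75340 = 60513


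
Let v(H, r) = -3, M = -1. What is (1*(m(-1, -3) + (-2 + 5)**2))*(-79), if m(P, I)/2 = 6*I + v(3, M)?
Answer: 2607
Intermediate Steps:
m(P, I) = -6 + 12*I (m(P, I) = 2*(6*I - 3) = 2*(-3 + 6*I) = -6 + 12*I)
(1*(m(-1, -3) + (-2 + 5)**2))*(-79) = (1*((-6 + 12*(-3)) + (-2 + 5)**2))*(-79) = (1*((-6 - 36) + 3**2))*(-79) = (1*(-42 + 9))*(-79) = (1*(-33))*(-79) = -33*(-79) = 2607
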